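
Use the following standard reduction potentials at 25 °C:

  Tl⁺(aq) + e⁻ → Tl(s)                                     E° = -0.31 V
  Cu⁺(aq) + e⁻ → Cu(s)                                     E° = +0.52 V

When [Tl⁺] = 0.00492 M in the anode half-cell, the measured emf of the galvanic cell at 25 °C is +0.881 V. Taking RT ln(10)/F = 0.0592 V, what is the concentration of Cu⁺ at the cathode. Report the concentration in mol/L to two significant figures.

0.036 M

Cu⁺/Cu is the cathode, Tl⁺/Tl the anode: E°cell = +0.83 V, n = 1.
Overall reaction: Cu⁺(aq) + Tl(s) → Cu(s) + Tl⁺(aq); Q = [Tl⁺]^1/[Cu⁺]^1.
From E = E° − (0.0592/n) log Q: log Q = (E° − E)·n/0.0592 = (+0.83 − (+0.881))·1/0.0592 = -0.8615.
So 1·log[Cu⁺] = 1·log(0.00492) − log Q = -2.3080 − (-0.8615) = -1.4465; [Cu⁺] = 10^(-1.4465) ≈ 0.036 M.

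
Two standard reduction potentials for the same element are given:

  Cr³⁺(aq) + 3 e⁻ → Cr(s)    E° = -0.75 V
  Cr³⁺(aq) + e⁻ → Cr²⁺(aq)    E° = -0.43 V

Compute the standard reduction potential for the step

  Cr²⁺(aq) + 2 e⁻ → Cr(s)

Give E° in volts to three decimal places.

Sequential free energies add, so n₃E°₃ = n₁E°₁ + n₂E°₂.
With n₃ = 3, and the known step contributing 1×(-0.43) V, the unknown satisfies 2·E° = 3×(-0.75) − 1×(-0.43) = -1.820.
E° = -1.820 / 2 = -0.910 V.

-0.910 V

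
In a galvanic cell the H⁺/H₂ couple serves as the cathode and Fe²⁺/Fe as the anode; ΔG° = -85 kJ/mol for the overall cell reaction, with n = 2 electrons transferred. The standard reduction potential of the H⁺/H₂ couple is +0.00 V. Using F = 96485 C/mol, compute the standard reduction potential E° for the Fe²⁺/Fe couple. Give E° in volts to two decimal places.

-0.44 V

E°cell = −ΔG°/(nF) = −(-85×10³)/((2)(96485)) = +0.440 V.
Since H⁺/H₂ is the cathode and Fe²⁺/Fe the anode, E°cell = E°(H⁺/H₂) − E°(Fe²⁺/Fe).
So E°(Fe²⁺/Fe) = E°(H⁺/H₂) − E°cell = (+0.00) − (+0.440) = -0.44 V.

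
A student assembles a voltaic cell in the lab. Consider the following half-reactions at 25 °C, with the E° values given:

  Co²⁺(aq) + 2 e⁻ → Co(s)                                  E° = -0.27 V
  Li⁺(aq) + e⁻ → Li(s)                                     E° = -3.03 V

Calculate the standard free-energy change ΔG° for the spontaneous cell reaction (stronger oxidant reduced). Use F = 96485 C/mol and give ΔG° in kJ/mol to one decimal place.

-532.6 kJ/mol

Co²⁺/Co (E° = -0.27 V) is the cathode; Li⁺/Li (E° = -3.03 V) is the anode, so E°cell = +2.76 V.
Balancing electrons gives n = 2 (lcm of 2 and 1).
ΔG° = −nFE° = −(2)(96485)(+2.76) = -532,597 J = -532.6 kJ/mol.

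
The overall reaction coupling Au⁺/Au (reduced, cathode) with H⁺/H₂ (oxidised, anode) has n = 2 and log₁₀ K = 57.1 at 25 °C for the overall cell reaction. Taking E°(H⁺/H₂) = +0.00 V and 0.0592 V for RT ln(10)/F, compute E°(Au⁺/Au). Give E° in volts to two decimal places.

E°cell = (0.0592/n)·log K = (0.0592/2)(57.1) = +1.690 V.
Since Au⁺/Au is the cathode and H⁺/H₂ the anode, E°cell = E°(Au⁺/Au) − E°(H⁺/H₂).
So E°(Au⁺/Au) = E°cell + E°(H⁺/H₂) = +1.690 + (+0.00) = +1.69 V.

+1.69 V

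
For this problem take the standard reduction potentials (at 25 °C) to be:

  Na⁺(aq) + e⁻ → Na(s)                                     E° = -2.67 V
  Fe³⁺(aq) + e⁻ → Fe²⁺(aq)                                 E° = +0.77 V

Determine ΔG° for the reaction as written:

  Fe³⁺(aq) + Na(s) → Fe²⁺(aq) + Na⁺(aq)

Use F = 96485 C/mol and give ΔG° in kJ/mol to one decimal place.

As written, Fe³⁺/Fe²⁺ is reduced (cathode) and Na⁺/Na is oxidised (anode), so E°cell = (+0.77) − (-2.67) = +3.44 V.
Balancing electrons gives n = 1.
ΔG° = −nFE° = −(1)(96485)(+3.44) = -331,908 J = -331.9 kJ/mol.

-331.9 kJ/mol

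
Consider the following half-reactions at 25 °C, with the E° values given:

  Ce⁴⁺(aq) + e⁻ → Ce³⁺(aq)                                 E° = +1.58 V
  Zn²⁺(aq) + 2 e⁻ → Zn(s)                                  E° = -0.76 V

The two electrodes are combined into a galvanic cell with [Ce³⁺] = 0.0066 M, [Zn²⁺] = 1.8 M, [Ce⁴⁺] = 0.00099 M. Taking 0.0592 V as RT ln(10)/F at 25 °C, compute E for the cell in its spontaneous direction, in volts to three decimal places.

Ce⁴⁺/Ce³⁺ is the cathode (higher E°), Zn²⁺/Zn the anode: E°cell = +1.58 − (-0.76) = +2.34 V, n = 2.
Overall: 2 Ce⁴⁺(aq) + Zn(s) → 2 Ce³⁺(aq) + Zn²⁺(aq)
Q = [Ce³⁺]^2·[Zn²⁺] / ([Ce⁴⁺]^2); log Q = 1.903.
E = E° − (0.0592/n) log Q = +2.34 − (0.0592/2)(1.903) = +2.284 V.

+2.284 V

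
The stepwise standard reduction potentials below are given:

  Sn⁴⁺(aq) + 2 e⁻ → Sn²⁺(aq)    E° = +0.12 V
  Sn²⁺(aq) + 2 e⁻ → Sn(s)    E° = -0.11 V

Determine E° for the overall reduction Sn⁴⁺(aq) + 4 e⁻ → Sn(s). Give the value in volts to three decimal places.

+0.005 V

Standard free energies of sequential steps add: ΔG°₃ = ΔG°₁ + ΔG°₂, so n₃E°₃ = n₁E°₁ + n₂E°₂.
E°₃ = (2×+0.12 + 2×-0.11) / 4 = (+0.020) / 4 = +0.005 V.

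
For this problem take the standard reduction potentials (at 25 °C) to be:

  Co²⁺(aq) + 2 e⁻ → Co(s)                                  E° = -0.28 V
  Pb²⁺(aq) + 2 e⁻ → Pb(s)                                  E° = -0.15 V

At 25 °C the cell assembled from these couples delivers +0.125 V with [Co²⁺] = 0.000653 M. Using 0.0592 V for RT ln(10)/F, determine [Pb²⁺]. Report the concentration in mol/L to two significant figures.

Pb²⁺/Pb is the cathode, Co²⁺/Co the anode: E°cell = +0.13 V, n = 2.
Overall reaction: Pb²⁺(aq) + Co(s) → Pb(s) + Co²⁺(aq); Q = [Co²⁺]^1/[Pb²⁺]^1.
From E = E° − (0.0592/n) log Q: log Q = (E° − E)·n/0.0592 = (+0.13 − (+0.125))·2/0.0592 = 0.1689.
So 1·log[Pb²⁺] = 1·log(0.000653) − log Q = -3.1851 − (0.1689) = -3.3540; [Pb²⁺] = 10^(-3.3540) ≈ 0.00044 M.

0.00044 M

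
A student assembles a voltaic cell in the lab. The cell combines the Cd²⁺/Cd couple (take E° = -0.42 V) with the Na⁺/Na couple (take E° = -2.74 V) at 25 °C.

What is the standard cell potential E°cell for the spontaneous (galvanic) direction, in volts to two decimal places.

+2.32 V

The Cd²⁺/Cd couple has the higher reduction potential, so it is the cathode; Na⁺/Na is oxidised at the anode.
E°cell = E°(cathode) − E°(anode) = (-0.42) − (-2.74) = +2.32 V.
Since E°cell > 0, the reaction is spontaneous under standard conditions.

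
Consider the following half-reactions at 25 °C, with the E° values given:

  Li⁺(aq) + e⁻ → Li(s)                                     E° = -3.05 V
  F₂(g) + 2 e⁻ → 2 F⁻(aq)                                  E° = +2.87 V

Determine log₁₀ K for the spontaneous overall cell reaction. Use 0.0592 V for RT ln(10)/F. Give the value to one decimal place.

Cathode: F₂/F⁻; anode: Li⁺/Li. E°cell = +5.92 V, n = 2.
log K = nE°cell / 0.0592 = (2)(+5.92) / 0.0592 = 200.0.

200.0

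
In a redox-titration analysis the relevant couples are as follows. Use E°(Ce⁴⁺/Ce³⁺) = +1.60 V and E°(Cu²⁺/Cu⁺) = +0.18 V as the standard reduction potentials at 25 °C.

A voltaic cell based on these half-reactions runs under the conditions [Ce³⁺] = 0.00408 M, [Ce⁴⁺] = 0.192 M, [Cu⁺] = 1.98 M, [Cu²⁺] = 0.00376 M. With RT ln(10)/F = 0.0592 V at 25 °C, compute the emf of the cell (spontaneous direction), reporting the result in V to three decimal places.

+1.680 V

Ce⁴⁺/Ce³⁺ is the cathode (higher E°), Cu²⁺/Cu⁺ the anode: E°cell = +1.60 − (+0.18) = +1.42 V, n = 1.
Overall: Ce⁴⁺(aq) + Cu⁺(aq) → Ce³⁺(aq) + Cu²⁺(aq)
Q = [Ce³⁺]·[Cu²⁺] / ([Ce⁴⁺]·[Cu⁺]); log Q = -4.394.
E = E° − (0.0592/n) log Q = +1.42 − (0.0592/1)(-4.394) = +1.680 V.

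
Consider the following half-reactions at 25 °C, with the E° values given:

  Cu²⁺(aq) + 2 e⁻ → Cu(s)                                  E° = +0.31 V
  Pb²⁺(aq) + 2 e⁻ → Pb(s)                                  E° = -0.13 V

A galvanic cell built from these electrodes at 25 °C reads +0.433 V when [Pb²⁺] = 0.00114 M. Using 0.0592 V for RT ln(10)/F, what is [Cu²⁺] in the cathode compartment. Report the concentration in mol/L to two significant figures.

0.00066 M

Cu²⁺/Cu is the cathode, Pb²⁺/Pb the anode: E°cell = +0.44 V, n = 2.
Overall reaction: Cu²⁺(aq) + Pb(s) → Cu(s) + Pb²⁺(aq); Q = [Pb²⁺]^1/[Cu²⁺]^1.
From E = E° − (0.0592/n) log Q: log Q = (E° − E)·n/0.0592 = (+0.44 − (+0.433))·2/0.0592 = 0.2365.
So 1·log[Cu²⁺] = 1·log(0.00114) − log Q = -2.9431 − (0.2365) = -3.1796; [Cu²⁺] = 10^(-3.1796) ≈ 0.00066 M.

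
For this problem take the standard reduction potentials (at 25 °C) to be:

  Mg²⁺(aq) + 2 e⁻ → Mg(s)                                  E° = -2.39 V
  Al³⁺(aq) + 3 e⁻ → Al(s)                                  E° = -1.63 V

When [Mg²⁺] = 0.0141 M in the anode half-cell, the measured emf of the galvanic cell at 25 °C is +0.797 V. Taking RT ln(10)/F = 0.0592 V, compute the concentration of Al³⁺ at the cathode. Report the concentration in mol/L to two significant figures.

Al³⁺/Al is the cathode, Mg²⁺/Mg the anode: E°cell = +0.76 V, n = 6.
Overall reaction: 2 Al³⁺(aq) + 3 Mg(s) → 2 Al(s) + 3 Mg²⁺(aq); Q = [Mg²⁺]^3/[Al³⁺]^2.
From E = E° − (0.0592/n) log Q: log Q = (E° − E)·n/0.0592 = (+0.76 − (+0.797))·6/0.0592 = -3.7500.
So 2·log[Al³⁺] = 3·log(0.0141) − log Q = -5.5523 − (-3.7500) = -1.8023; log[Al³⁺] = -1.8023 / 2 = -0.9012; [Al³⁺] = 10^(-0.9012) ≈ 0.13 M.

0.13 M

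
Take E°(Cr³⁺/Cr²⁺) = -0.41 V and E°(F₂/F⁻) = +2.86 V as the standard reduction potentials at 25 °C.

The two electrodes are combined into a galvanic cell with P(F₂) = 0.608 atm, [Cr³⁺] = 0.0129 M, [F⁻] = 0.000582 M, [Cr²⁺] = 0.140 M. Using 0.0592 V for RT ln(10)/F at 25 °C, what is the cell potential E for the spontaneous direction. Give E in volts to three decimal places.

F₂/F⁻ is the cathode (higher E°), Cr³⁺/Cr²⁺ the anode: E°cell = +2.86 − (-0.41) = +3.27 V, n = 2.
Overall: F₂(g) + 2 Cr²⁺(aq) → 2 F⁻(aq) + 2 Cr³⁺(aq)
Q = [F⁻]^2·[Cr³⁺]^2 / (P(F₂)·[Cr²⁺]^2); log Q = -8.325.
E = E° − (0.0592/n) log Q = +3.27 − (0.0592/2)(-8.325) = +3.516 V.

+3.516 V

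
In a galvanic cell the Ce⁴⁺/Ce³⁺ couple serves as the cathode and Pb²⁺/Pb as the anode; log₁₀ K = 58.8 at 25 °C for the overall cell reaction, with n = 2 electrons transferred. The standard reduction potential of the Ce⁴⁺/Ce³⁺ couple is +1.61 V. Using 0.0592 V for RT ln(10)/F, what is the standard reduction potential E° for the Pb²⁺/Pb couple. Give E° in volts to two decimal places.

E°cell = (0.0592/n)·log K = (0.0592/2)(58.8) = +1.740 V.
Since Ce⁴⁺/Ce³⁺ is the cathode and Pb²⁺/Pb the anode, E°cell = E°(Ce⁴⁺/Ce³⁺) − E°(Pb²⁺/Pb).
So E°(Pb²⁺/Pb) = E°(Ce⁴⁺/Ce³⁺) − E°cell = (+1.61) − (+1.740) = -0.13 V.

-0.13 V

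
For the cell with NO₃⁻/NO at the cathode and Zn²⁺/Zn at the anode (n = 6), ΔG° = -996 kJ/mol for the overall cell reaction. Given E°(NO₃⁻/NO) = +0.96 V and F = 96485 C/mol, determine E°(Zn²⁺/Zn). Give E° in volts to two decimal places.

-0.76 V

E°cell = −ΔG°/(nF) = −(-996×10³)/((6)(96485)) = +1.720 V.
Since NO₃⁻/NO is the cathode and Zn²⁺/Zn the anode, E°cell = E°(NO₃⁻/NO) − E°(Zn²⁺/Zn).
So E°(Zn²⁺/Zn) = E°(NO₃⁻/NO) − E°cell = (+0.96) − (+1.720) = -0.76 V.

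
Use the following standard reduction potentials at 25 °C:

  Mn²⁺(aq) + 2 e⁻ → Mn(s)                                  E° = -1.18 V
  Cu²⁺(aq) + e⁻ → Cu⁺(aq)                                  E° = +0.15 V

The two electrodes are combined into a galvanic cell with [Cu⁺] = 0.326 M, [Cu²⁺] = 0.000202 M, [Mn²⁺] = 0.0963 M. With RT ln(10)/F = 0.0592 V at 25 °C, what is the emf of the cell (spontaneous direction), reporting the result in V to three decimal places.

+1.170 V

Cu²⁺/Cu⁺ is the cathode (higher E°), Mn²⁺/Mn the anode: E°cell = +0.15 − (-1.18) = +1.33 V, n = 2.
Overall: 2 Cu²⁺(aq) + Mn(s) → 2 Cu⁺(aq) + Mn²⁺(aq)
Q = [Cu⁺]^2·[Mn²⁺] / ([Cu²⁺]^2); log Q = 5.399.
E = E° − (0.0592/n) log Q = +1.33 − (0.0592/2)(5.399) = +1.170 V.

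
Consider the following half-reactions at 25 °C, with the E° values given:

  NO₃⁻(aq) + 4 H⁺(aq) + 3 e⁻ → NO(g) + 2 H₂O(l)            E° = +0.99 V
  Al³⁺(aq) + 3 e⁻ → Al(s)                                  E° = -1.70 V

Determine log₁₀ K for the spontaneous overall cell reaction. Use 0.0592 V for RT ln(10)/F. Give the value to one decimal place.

Cathode: NO₃⁻/NO; anode: Al³⁺/Al. E°cell = +2.69 V, n = 3.
log K = nE°cell / 0.0592 = (3)(+2.69) / 0.0592 = 136.3.

136.3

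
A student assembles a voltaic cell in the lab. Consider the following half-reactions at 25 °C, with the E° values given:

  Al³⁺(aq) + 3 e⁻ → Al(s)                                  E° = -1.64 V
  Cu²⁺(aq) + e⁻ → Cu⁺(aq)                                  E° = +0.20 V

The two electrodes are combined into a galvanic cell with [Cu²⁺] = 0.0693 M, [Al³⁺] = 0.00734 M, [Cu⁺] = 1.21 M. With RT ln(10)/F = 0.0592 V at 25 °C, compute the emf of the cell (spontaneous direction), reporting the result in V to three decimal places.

Cu²⁺/Cu⁺ is the cathode (higher E°), Al³⁺/Al the anode: E°cell = +0.20 − (-1.64) = +1.84 V, n = 3.
Overall: 3 Cu²⁺(aq) + Al(s) → 3 Cu⁺(aq) + Al³⁺(aq)
Q = [Cu⁺]^3·[Al³⁺] / ([Cu²⁺]^3); log Q = 1.592.
E = E° − (0.0592/n) log Q = +1.84 − (0.0592/3)(1.592) = +1.809 V.

+1.809 V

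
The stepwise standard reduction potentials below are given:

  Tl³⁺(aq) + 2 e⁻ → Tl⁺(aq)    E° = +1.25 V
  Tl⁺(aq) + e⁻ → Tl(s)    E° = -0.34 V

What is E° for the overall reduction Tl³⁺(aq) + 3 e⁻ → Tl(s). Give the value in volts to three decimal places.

+0.720 V

Adding the free-energy changes (−nFE°) of the two steps gives −n₃FE°₃ = −n₁FE°₁ − n₂FE°₂.
E°₃ = (2×+1.25 + 1×-0.34) / 3 = (+2.160) / 3 = +0.720 V.
E° values themselves are not directly additive — weighting by electron count is essential.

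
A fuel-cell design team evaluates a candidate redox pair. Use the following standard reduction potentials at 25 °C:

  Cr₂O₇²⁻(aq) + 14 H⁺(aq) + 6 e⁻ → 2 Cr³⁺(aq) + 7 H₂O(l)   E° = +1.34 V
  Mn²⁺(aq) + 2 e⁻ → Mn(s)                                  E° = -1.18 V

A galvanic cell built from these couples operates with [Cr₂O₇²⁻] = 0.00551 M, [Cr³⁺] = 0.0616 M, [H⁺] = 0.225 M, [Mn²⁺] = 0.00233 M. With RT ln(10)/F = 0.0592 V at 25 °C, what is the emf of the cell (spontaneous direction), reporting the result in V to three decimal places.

+2.510 V

Cr₂O₇²⁻/Cr³⁺ is the cathode (higher E°), Mn²⁺/Mn the anode: E°cell = +1.34 − (-1.18) = +2.52 V, n = 6.
Overall: Cr₂O₇²⁻(aq) + 14 H⁺(aq) + 3 Mn(s) → 2 Cr³⁺(aq) + 7 H₂O(l) + 3 Mn²⁺(aq)
Q = [Cr³⁺]^2·[Mn²⁺]^3 / ([Cr₂O₇²⁻]·[H⁺]^14); log Q = 1.010.
E = E° − (0.0592/n) log Q = +2.52 − (0.0592/6)(1.010) = +2.510 V.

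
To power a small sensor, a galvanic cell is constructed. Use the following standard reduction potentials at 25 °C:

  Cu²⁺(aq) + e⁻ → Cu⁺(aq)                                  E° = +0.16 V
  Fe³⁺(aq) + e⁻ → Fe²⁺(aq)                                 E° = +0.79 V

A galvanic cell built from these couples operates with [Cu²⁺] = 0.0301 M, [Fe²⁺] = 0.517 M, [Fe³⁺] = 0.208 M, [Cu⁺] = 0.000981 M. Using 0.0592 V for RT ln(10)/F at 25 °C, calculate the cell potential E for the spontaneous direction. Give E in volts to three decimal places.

Fe³⁺/Fe²⁺ is the cathode (higher E°), Cu²⁺/Cu⁺ the anode: E°cell = +0.79 − (+0.16) = +0.63 V, n = 1.
Overall: Fe³⁺(aq) + Cu⁺(aq) → Fe²⁺(aq) + Cu²⁺(aq)
Q = [Fe²⁺]·[Cu²⁺] / ([Fe³⁺]·[Cu⁺]); log Q = 1.882.
E = E° − (0.0592/n) log Q = +0.63 − (0.0592/1)(1.882) = +0.519 V.

+0.519 V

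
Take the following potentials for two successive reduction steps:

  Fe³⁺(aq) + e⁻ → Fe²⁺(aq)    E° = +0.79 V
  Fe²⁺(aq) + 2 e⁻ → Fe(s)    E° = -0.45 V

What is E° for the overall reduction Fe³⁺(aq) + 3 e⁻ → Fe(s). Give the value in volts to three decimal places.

Since ΔG° = −nFE° is additive over sequential reductions, n₃E°₃ = n₁E°₁ + n₂E°₂.
E°₃ = (1×+0.79 + 2×-0.45) / 3 = (-0.110) / 3 = -0.037 V.

-0.037 V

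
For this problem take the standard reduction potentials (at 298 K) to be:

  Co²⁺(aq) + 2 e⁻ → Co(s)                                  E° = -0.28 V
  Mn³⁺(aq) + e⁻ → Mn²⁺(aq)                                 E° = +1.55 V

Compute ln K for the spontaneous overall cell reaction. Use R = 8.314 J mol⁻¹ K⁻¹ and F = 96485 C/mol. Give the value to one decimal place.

Cathode: Mn³⁺/Mn²⁺; anode: Co²⁺/Co. E°cell = (+1.55) − (-0.28) = +1.83 V, with n = 2.
ΔG° = −nFE° = −RT ln K, so ln K = nFE°/(RT) = (2)(96485)(+1.83) / ((8.314)(298)) = 142.533.

142.5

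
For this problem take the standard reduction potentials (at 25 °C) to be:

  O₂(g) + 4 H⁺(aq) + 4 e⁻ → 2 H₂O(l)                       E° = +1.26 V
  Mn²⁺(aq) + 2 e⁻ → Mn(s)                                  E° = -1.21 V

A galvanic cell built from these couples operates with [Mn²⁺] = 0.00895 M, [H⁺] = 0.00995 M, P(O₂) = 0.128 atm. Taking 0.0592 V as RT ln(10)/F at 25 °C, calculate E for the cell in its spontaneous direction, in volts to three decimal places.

O₂/H₂O is the cathode (higher E°), Mn²⁺/Mn the anode: E°cell = +1.26 − (-1.21) = +2.47 V, n = 4.
Overall: O₂(g) + 4 H⁺(aq) + 2 Mn(s) → 2 H₂O(l) + 2 Mn²⁺(aq)
Q = [Mn²⁺]^2 / (P(O₂)·[H⁺]^4); log Q = 4.805.
E = E° − (0.0592/n) log Q = +2.47 − (0.0592/4)(4.805) = +2.399 V.

+2.399 V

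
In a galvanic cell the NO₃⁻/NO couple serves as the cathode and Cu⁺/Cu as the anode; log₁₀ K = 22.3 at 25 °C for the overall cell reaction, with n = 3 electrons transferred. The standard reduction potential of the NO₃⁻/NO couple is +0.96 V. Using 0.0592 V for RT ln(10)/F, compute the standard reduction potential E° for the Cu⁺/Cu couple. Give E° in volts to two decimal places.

E°cell = (0.0592/n)·log K = (0.0592/3)(22.3) = +0.440 V.
Since NO₃⁻/NO is the cathode and Cu⁺/Cu the anode, E°cell = E°(NO₃⁻/NO) − E°(Cu⁺/Cu).
So E°(Cu⁺/Cu) = E°(NO₃⁻/NO) − E°cell = (+0.96) − (+0.440) = +0.52 V.

+0.52 V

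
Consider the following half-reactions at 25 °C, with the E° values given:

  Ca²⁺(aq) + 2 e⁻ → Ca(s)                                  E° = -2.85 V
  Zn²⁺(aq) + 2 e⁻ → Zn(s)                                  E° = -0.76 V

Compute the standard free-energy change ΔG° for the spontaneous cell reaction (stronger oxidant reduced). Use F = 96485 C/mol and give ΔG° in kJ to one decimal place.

Zn²⁺/Zn (E° = -0.76 V) is the cathode; Ca²⁺/Ca (E° = -2.85 V) is the anode, so E°cell = +2.09 V.
Balancing electrons gives n = 2 (lcm of 2 and 2).
ΔG° = −nFE° = −(2)(96485)(+2.09) = -403,307 J = -403.3 kJ.

-403.3 kJ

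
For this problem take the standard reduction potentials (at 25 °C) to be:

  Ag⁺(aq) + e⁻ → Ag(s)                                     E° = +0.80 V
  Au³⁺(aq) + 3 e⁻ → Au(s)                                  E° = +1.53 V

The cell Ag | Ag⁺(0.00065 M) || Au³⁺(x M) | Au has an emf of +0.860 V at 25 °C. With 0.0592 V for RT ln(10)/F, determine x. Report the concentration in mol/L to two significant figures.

Au³⁺/Au is the cathode, Ag⁺/Ag the anode: E°cell = +0.73 V, n = 3.
Overall reaction: Au³⁺(aq) + 3 Ag(s) → Au(s) + 3 Ag⁺(aq); Q = [Ag⁺]^3/[Au³⁺]^1.
From E = E° − (0.0592/n) log Q: log Q = (E° − E)·n/0.0592 = (+0.73 − (+0.860))·3/0.0592 = -6.5878.
So 1·log[Au³⁺] = 3·log(0.00065) − log Q = -9.5613 − (-6.5878) = -2.9735; [Au³⁺] = 10^(-2.9735) ≈ 0.0011 M.

0.0011 M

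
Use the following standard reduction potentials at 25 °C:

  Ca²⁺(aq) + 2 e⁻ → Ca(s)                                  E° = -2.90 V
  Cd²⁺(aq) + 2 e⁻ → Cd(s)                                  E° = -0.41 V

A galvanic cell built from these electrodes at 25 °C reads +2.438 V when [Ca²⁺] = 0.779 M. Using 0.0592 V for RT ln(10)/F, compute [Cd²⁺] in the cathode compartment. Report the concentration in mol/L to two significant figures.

Cd²⁺/Cd is the cathode, Ca²⁺/Ca the anode: E°cell = +2.49 V, n = 2.
Overall reaction: Cd²⁺(aq) + Ca(s) → Cd(s) + Ca²⁺(aq); Q = [Ca²⁺]^1/[Cd²⁺]^1.
From E = E° − (0.0592/n) log Q: log Q = (E° − E)·n/0.0592 = (+2.49 − (+2.438))·2/0.0592 = 1.7568.
So 1·log[Cd²⁺] = 1·log(0.779) − log Q = -0.1085 − (1.7568) = -1.8653; [Cd²⁺] = 10^(-1.8653) ≈ 0.014 M.

0.014 M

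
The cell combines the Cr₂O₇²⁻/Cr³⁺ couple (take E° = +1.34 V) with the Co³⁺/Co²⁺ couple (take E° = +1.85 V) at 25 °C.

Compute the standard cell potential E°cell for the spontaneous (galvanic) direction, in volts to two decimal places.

The Co³⁺/Co²⁺ couple has the higher reduction potential, so it is the cathode; Cr₂O₇²⁻/Cr³⁺ is oxidised at the anode.
E°cell = E°(cathode) − E°(anode) = (+1.85) − (+1.34) = +0.51 V.
Since E°cell > 0, the reaction is spontaneous under standard conditions.

+0.51 V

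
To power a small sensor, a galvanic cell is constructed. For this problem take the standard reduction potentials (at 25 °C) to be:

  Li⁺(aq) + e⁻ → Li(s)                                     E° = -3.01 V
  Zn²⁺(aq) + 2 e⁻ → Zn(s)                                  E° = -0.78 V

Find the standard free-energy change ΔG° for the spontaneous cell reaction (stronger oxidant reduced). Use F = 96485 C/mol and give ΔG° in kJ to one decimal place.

-430.3 kJ

Zn²⁺/Zn (E° = -0.78 V) is the cathode; Li⁺/Li (E° = -3.01 V) is the anode, so E°cell = +2.23 V.
Balancing electrons gives n = 2 (lcm of 2 and 1).
ΔG° = −nFE° = −(2)(96485)(+2.23) = -430,323 J = -430.3 kJ.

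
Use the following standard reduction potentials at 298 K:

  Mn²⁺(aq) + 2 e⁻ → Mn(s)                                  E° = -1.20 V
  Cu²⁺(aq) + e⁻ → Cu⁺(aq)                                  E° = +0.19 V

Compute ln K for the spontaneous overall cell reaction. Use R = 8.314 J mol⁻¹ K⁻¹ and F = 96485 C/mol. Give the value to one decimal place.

Cathode: Cu²⁺/Cu⁺; anode: Mn²⁺/Mn. E°cell = (+0.19) − (-1.20) = +1.39 V, with n = 2.
ΔG° = −nFE° = −RT ln K, so ln K = nFE°/(RT) = (2)(96485)(+1.39) / ((8.314)(298)) = 108.263.

108.3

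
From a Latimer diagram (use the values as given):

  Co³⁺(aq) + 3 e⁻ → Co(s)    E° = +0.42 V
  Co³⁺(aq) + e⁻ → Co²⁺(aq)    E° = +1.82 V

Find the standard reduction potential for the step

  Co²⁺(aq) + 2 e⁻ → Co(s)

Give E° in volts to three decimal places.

-0.280 V

Sequential free energies add, so n₃E°₃ = n₁E°₁ + n₂E°₂.
With n₃ = 3, and the known step contributing 1×(+1.82) V, the unknown satisfies 2·E° = 3×(+0.42) − 1×(+1.82) = -0.560.
E° = -0.560 / 2 = -0.280 V.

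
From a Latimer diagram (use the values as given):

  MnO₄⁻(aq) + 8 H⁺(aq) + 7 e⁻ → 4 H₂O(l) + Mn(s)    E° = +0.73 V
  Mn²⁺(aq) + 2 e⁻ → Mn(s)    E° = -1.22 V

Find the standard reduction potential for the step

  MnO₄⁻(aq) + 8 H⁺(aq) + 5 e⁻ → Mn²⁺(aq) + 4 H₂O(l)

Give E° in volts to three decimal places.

Sequential free energies add, so n₃E°₃ = n₁E°₁ + n₂E°₂.
With n₃ = 7, and the known step contributing 2×(-1.22) V, the unknown satisfies 5·E° = 7×(+0.73) − 2×(-1.22) = +7.550.
E° = +7.550 / 5 = +1.510 V.

+1.510 V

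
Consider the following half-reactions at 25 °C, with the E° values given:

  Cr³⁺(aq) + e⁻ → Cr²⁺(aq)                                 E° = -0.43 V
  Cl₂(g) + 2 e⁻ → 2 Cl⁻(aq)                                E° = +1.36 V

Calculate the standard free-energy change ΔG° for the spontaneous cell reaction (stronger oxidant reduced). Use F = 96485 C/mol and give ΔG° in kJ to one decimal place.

-345.4 kJ

Cl₂/Cl⁻ (E° = +1.36 V) is the cathode; Cr³⁺/Cr²⁺ (E° = -0.43 V) is the anode, so E°cell = +1.79 V.
Balancing electrons gives n = 2 (lcm of 2 and 1).
ΔG° = −nFE° = −(2)(96485)(+1.79) = -345,416 J = -345.4 kJ.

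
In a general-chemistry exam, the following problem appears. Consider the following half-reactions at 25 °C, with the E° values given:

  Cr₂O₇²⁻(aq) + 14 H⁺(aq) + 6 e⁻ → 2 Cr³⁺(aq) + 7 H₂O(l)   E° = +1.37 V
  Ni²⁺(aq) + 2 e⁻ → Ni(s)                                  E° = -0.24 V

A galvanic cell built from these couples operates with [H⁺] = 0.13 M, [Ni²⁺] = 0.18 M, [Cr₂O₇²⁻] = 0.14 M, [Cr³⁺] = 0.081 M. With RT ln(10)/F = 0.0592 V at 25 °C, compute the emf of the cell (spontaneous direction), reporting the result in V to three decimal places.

+1.523 V

Cr₂O₇²⁻/Cr³⁺ is the cathode (higher E°), Ni²⁺/Ni the anode: E°cell = +1.37 − (-0.24) = +1.61 V, n = 6.
Overall: Cr₂O₇²⁻(aq) + 14 H⁺(aq) + 3 Ni(s) → 2 Cr³⁺(aq) + 7 H₂O(l) + 3 Ni²⁺(aq)
Q = [Cr³⁺]^2·[Ni²⁺]^3 / ([Cr₂O₇²⁻]·[H⁺]^14); log Q = 8.841.
E = E° − (0.0592/n) log Q = +1.61 − (0.0592/6)(8.841) = +1.523 V.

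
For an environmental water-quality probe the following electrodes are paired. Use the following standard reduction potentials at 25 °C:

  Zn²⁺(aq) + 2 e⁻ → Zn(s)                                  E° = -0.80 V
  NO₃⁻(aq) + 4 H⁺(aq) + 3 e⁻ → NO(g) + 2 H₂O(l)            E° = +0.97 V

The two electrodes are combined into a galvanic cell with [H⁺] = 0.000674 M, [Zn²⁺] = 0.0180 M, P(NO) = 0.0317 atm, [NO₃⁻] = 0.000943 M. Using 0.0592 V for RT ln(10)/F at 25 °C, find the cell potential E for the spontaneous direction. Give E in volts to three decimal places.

+1.541 V

NO₃⁻/NO is the cathode (higher E°), Zn²⁺/Zn the anode: E°cell = +0.97 − (-0.80) = +1.77 V, n = 6.
Overall: 2 NO₃⁻(aq) + 8 H⁺(aq) + 3 Zn(s) → 2 NO(g) + 4 H₂O(l) + 3 Zn²⁺(aq)
Q = P(NO)^2·[Zn²⁺]^3 / ([NO₃⁻]^2·[H⁺]^8); log Q = 23.190.
E = E° − (0.0592/n) log Q = +1.77 − (0.0592/6)(23.190) = +1.541 V.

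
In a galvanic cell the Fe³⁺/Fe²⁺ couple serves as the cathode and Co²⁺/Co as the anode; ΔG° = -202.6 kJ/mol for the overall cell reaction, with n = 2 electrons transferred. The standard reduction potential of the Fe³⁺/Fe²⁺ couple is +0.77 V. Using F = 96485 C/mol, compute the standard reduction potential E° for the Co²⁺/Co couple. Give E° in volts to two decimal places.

E°cell = −ΔG°/(nF) = −(-202.6×10³)/((2)(96485)) = +1.050 V.
Since Fe³⁺/Fe²⁺ is the cathode and Co²⁺/Co the anode, E°cell = E°(Fe³⁺/Fe²⁺) − E°(Co²⁺/Co).
So E°(Co²⁺/Co) = E°(Fe³⁺/Fe²⁺) − E°cell = (+0.77) − (+1.050) = -0.28 V.

-0.28 V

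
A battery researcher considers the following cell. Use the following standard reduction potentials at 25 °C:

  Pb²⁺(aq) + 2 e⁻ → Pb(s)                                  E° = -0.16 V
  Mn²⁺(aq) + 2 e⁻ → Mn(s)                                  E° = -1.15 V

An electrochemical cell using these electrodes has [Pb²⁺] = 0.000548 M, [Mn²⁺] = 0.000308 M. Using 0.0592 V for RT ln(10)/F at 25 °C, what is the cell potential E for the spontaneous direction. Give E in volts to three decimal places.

Pb²⁺/Pb is the cathode (higher E°), Mn²⁺/Mn the anode: E°cell = -0.16 − (-1.15) = +0.99 V, n = 2.
Overall: Pb²⁺(aq) + Mn(s) → Pb(s) + Mn²⁺(aq)
Q = [Mn²⁺] / ([Pb²⁺]); log Q = -0.250.
E = E° − (0.0592/n) log Q = +0.99 − (0.0592/2)(-0.250) = +0.997 V.

+0.997 V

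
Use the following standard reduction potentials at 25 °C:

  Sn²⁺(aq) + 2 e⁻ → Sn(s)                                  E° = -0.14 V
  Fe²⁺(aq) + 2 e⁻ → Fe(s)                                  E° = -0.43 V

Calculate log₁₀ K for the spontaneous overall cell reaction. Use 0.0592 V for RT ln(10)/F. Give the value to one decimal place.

9.8

Cathode: Sn²⁺/Sn; anode: Fe²⁺/Fe. E°cell = +0.29 V, n = 2.
log K = nE°cell / 0.0592 = (2)(+0.29) / 0.0592 = 9.8.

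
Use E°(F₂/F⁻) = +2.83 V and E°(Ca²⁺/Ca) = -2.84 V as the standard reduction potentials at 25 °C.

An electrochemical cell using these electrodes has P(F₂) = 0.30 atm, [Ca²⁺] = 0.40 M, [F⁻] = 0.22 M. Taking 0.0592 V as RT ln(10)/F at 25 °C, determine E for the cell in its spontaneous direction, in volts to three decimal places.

+5.705 V

F₂/F⁻ is the cathode (higher E°), Ca²⁺/Ca the anode: E°cell = +2.83 − (-2.84) = +5.67 V, n = 2.
Overall: F₂(g) + Ca(s) → 2 F⁻(aq) + Ca²⁺(aq)
Q = [F⁻]^2·[Ca²⁺] / (P(F₂)); log Q = -1.190.
E = E° − (0.0592/n) log Q = +5.67 − (0.0592/2)(-1.190) = +5.705 V.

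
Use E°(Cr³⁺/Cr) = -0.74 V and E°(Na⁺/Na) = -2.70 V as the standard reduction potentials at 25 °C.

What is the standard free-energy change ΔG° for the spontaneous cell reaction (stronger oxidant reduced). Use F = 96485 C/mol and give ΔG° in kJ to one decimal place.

-567.3 kJ

Cr³⁺/Cr (E° = -0.74 V) is the cathode; Na⁺/Na (E° = -2.70 V) is the anode, so E°cell = +1.96 V.
Balancing electrons gives n = 3 (lcm of 3 and 1).
ΔG° = −nFE° = −(3)(96485)(+1.96) = -567,332 J = -567.3 kJ.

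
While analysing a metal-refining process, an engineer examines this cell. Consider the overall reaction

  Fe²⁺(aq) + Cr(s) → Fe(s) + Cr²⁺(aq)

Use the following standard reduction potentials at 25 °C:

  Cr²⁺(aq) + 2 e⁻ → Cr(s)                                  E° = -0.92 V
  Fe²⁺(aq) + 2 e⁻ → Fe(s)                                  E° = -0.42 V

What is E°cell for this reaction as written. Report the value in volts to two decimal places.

The Fe²⁺/Fe couple has the higher reduction potential, so it is the cathode; Cr²⁺/Cr is oxidised at the anode.
E°cell = E°(cathode) − E°(anode) = (-0.42) − (-0.92) = +0.50 V.

+0.50 V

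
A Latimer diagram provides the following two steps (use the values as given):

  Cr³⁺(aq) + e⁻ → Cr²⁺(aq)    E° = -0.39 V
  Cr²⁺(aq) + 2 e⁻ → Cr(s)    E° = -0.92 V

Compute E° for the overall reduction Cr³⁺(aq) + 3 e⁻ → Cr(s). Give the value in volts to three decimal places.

-0.743 V

Since ΔG° = −nFE° is additive over sequential reductions, n₃E°₃ = n₁E°₁ + n₂E°₂.
E°₃ = (1×-0.39 + 2×-0.92) / 3 = (-2.230) / 3 = -0.743 V.
E° values themselves are not directly additive — weighting by electron count is essential.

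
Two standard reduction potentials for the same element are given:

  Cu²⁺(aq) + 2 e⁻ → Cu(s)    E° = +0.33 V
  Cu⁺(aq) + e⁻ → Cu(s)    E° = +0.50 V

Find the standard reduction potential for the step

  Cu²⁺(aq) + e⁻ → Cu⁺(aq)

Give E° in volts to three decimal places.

Sequential free energies add, so n₃E°₃ = n₁E°₁ + n₂E°₂.
With n₃ = 2, and the known step contributing 1×(+0.50) V, the unknown satisfies 1·E° = 2×(+0.33) − 1×(+0.50) = +0.160.
E° = +0.160 / 1 = +0.160 V.

+0.160 V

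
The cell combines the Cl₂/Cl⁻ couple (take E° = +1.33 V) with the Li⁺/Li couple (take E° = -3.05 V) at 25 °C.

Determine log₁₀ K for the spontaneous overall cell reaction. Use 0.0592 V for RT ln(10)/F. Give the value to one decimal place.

Cathode: Cl₂/Cl⁻; anode: Li⁺/Li. E°cell = +4.38 V, n = 2.
log K = nE°cell / 0.0592 = (2)(+4.38) / 0.0592 = 148.0.

148.0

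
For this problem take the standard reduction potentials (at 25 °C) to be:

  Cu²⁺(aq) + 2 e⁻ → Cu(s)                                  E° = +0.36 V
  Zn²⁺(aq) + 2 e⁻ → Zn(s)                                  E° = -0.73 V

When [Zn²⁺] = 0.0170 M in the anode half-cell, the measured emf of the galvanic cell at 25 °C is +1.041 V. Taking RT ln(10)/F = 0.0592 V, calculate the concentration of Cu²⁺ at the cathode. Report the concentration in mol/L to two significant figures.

0.00038 M

Cu²⁺/Cu is the cathode, Zn²⁺/Zn the anode: E°cell = +1.09 V, n = 2.
Overall reaction: Cu²⁺(aq) + Zn(s) → Cu(s) + Zn²⁺(aq); Q = [Zn²⁺]^1/[Cu²⁺]^1.
From E = E° − (0.0592/n) log Q: log Q = (E° − E)·n/0.0592 = (+1.09 − (+1.041))·2/0.0592 = 1.6554.
So 1·log[Cu²⁺] = 1·log(0.017) − log Q = -1.7696 − (1.6554) = -3.4250; [Cu²⁺] = 10^(-3.4250) ≈ 0.00038 M.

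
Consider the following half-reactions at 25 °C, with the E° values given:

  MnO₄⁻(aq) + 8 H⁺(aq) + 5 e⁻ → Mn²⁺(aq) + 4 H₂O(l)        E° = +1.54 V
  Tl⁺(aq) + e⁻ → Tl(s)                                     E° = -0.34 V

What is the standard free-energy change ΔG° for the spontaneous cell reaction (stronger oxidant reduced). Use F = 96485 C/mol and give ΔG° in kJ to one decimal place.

MnO₄⁻/Mn²⁺ (E° = +1.54 V) is the cathode; Tl⁺/Tl (E° = -0.34 V) is the anode, so E°cell = +1.88 V.
Balancing electrons gives n = 5 (lcm of 5 and 1).
ΔG° = −nFE° = −(5)(96485)(+1.88) = -906,959 J = -907.0 kJ.

-907.0 kJ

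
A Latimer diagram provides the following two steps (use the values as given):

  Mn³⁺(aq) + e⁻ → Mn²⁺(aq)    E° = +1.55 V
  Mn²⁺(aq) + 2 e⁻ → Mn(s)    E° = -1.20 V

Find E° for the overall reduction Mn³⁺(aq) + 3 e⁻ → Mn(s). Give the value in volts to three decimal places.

-0.283 V

Adding the free-energy changes (−nFE°) of the two steps gives −n₃FE°₃ = −n₁FE°₁ − n₂FE°₂.
E°₃ = (1×+1.55 + 2×-1.20) / 3 = (-0.850) / 3 = -0.283 V.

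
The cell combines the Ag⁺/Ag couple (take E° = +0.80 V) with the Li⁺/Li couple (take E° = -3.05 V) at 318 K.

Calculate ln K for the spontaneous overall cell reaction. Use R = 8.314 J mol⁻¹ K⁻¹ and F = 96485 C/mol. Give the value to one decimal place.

Cathode: Ag⁺/Ag; anode: Li⁺/Li. E°cell = (+0.80) − (-3.05) = +3.85 V, with n = 1.
ΔG° = −nFE° = −RT ln K, so ln K = nFE°/(RT) = (1)(96485)(+3.85) / ((8.314)(318)) = 140.502.

140.5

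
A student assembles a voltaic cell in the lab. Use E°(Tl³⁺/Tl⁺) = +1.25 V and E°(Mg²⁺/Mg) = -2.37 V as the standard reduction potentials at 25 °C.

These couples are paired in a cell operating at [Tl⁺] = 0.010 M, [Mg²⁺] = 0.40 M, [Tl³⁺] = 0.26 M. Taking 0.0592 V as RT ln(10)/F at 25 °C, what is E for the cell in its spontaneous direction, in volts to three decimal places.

Tl³⁺/Tl⁺ is the cathode (higher E°), Mg²⁺/Mg the anode: E°cell = +1.25 − (-2.37) = +3.62 V, n = 2.
Overall: Tl³⁺(aq) + Mg(s) → Tl⁺(aq) + Mg²⁺(aq)
Q = [Tl⁺]·[Mg²⁺] / ([Tl³⁺]); log Q = -1.813.
E = E° − (0.0592/n) log Q = +3.62 − (0.0592/2)(-1.813) = +3.674 V.

+3.674 V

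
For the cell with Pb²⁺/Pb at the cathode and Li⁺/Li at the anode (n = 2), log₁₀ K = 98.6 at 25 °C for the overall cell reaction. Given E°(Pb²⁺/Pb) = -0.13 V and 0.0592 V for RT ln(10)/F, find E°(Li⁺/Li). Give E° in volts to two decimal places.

E°cell = (0.0592/n)·log K = (0.0592/2)(98.6) = +2.919 V.
Since Pb²⁺/Pb is the cathode and Li⁺/Li the anode, E°cell = E°(Pb²⁺/Pb) − E°(Li⁺/Li).
So E°(Li⁺/Li) = E°(Pb²⁺/Pb) − E°cell = (-0.13) − (+2.919) = -3.05 V.

-3.05 V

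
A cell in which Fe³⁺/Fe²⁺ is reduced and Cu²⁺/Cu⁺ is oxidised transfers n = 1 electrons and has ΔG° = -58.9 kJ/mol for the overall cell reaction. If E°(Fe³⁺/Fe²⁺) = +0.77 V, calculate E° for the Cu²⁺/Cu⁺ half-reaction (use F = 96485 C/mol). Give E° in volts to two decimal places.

+0.16 V

E°cell = −ΔG°/(nF) = −(-58.9×10³)/((1)(96485)) = +0.610 V.
Since Fe³⁺/Fe²⁺ is the cathode and Cu²⁺/Cu⁺ the anode, E°cell = E°(Fe³⁺/Fe²⁺) − E°(Cu²⁺/Cu⁺).
So E°(Cu²⁺/Cu⁺) = E°(Fe³⁺/Fe²⁺) − E°cell = (+0.77) − (+0.610) = +0.16 V.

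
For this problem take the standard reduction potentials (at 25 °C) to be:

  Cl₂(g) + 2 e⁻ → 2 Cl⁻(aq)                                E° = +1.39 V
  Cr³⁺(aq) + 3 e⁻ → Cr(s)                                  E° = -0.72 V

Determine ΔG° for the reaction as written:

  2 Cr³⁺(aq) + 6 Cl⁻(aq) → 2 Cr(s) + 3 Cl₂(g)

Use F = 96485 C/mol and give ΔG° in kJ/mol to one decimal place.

As written, Cr³⁺/Cr is reduced (cathode) and Cl₂/Cl⁻ is oxidised (anode), so E°cell = (-0.72) − (+1.39) = -2.11 V.
Balancing electrons gives n = 6.
ΔG° = −nFE° = −(6)(96485)(-2.11) = 1,221,500 J = +1221.5 kJ/mol.

+1221.5 kJ/mol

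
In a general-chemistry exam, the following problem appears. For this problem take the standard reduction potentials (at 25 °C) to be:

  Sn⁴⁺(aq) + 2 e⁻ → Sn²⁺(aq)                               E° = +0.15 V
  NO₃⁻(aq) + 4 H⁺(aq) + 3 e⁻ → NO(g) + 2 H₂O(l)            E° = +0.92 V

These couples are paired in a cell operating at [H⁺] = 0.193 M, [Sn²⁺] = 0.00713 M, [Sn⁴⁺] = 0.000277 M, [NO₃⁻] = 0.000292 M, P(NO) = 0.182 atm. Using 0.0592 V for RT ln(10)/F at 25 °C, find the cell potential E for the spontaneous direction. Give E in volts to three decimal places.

+0.700 V

NO₃⁻/NO is the cathode (higher E°), Sn⁴⁺/Sn²⁺ the anode: E°cell = +0.92 − (+0.15) = +0.77 V, n = 6.
Overall: 2 NO₃⁻(aq) + 8 H⁺(aq) + 3 Sn²⁺(aq) → 2 NO(g) + 4 H₂O(l) + 3 Sn⁴⁺(aq)
Q = P(NO)^2·[Sn⁴⁺]^3 / ([NO₃⁻]^2·[H⁺]^8·[Sn²⁺]^3); log Q = 7.073.
E = E° − (0.0592/n) log Q = +0.77 − (0.0592/6)(7.073) = +0.700 V.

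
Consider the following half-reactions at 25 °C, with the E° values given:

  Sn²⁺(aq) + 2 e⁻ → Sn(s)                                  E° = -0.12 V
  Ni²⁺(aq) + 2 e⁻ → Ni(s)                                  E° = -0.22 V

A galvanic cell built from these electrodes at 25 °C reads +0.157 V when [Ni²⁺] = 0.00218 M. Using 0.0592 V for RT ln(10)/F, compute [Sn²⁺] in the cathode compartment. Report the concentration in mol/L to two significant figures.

0.18 M

Sn²⁺/Sn is the cathode, Ni²⁺/Ni the anode: E°cell = +0.10 V, n = 2.
Overall reaction: Sn²⁺(aq) + Ni(s) → Sn(s) + Ni²⁺(aq); Q = [Ni²⁺]^1/[Sn²⁺]^1.
From E = E° − (0.0592/n) log Q: log Q = (E° − E)·n/0.0592 = (+0.10 − (+0.157))·2/0.0592 = -1.9257.
So 1·log[Sn²⁺] = 1·log(0.00218) − log Q = -2.6615 − (-1.9257) = -0.7358; [Sn²⁺] = 10^(-0.7358) ≈ 0.18 M.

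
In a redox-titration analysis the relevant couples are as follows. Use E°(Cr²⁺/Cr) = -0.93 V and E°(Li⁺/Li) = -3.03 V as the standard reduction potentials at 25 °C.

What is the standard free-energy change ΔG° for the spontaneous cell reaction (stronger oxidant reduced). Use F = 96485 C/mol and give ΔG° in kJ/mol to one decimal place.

-405.2 kJ/mol

Cr²⁺/Cr (E° = -0.93 V) is the cathode; Li⁺/Li (E° = -3.03 V) is the anode, so E°cell = +2.10 V.
Balancing electrons gives n = 2 (lcm of 2 and 1).
ΔG° = −nFE° = −(2)(96485)(+2.10) = -405,237 J = -405.2 kJ/mol.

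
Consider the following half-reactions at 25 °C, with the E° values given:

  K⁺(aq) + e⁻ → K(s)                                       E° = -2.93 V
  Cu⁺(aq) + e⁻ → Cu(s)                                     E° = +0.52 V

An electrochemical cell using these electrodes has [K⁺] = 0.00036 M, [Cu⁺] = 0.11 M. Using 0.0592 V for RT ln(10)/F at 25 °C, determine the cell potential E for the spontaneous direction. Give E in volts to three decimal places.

Cu⁺/Cu is the cathode (higher E°), K⁺/K the anode: E°cell = +0.52 − (-2.93) = +3.45 V, n = 1.
Overall: Cu⁺(aq) + K(s) → Cu(s) + K⁺(aq)
Q = [K⁺] / ([Cu⁺]); log Q = -2.485.
E = E° − (0.0592/n) log Q = +3.45 − (0.0592/1)(-2.485) = +3.597 V.

+3.597 V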